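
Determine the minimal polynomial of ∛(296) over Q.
m_α(x) = x^3 - 296

α satisfies α^3 = 296, so x^3 - 296 annihilates α. By the rational root test, a rational root p/q (in lowest terms) of x^3 - 296 would satisfy p^3 = 296 q^3, forcing q = 1 and p^3 = 296; but 296 is not a perfect cube, contradiction. A monic cubic over Q with no rational root is irreducible (any nontrivial factorization would include a linear factor). Hence x^3 - 296 is the minimal polynomial of α, and in particular [Q(α):Q] = 3.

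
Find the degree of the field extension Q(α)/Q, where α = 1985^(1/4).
[Q(α):Q] = 4

α is a root of x^4 - 1985. By Eisenstein's criterion at the prime p = 5 (which divides the constant term 1985 but p^2 = 25 does not, since 1985 is squarefree), x^4 - 1985 is irreducible over Q. Hence [Q(α):Q] = 4.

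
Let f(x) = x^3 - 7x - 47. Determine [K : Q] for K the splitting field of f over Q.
[K : Q] = 6

By the rational root test, any rational root of the monic integer polynomial f(x) = x^3 - 7x - 47 must be an integer dividing the constant term -47, i.e. one of ±{1, 47}. Evaluating: f(1) = -53, f(-1) = -41, f(47) = 103447, f(-47) = -103541; none is 0, so f has no rational root and is therefore irreducible over Q (a cubic with no linear factor over a field is irreducible). For an irreducible cubic, the Galois group is A_3 or S_3 according as the discriminant disc(f) = -4a^3 - 27b^2 = -4·(-7)^3 - 27·(-47)^2 = -58271 is or is not a square in Q. Here disc(f) = -58271 is not a perfect square in Q, so the Galois group of f over Q is not contained in A_3 and must be all of S_3. The splitting field has degree |S_3| = 6 over Q, so [K : Q] = 6.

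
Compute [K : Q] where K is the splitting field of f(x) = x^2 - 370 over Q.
[K : Q] = 2

f(x) = x^2 - 370 factors as (x - √370)(x + √370). The splitting field is K = Q(√370). Since 370 is squarefree and > 1, it is not a perfect square, so x^2 - 370 is irreducible over Q and [Q(√370) : Q] = 2. Hence [K : Q] = 2.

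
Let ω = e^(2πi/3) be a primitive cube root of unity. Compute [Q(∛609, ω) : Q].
[Q(∛609, ω) : Q] = 6

[Q(∛609):Q] = 3 (min poly x^3 - 609, irreducible since 609 is not a perfect cube). [Q(ω):Q] = 2 (min poly x^2 + x + 1). Since Q(∛609) ⊂ R and ω ∉ R, we have ω ∉ Q(∛609), so x^2 + x + 1 remains irreducible over Q(∛609) and [Q(∛609, ω) : Q(∛609)] = 2. By the tower law, [Q(∛609, ω) : Q] = 3 · 2 = 6. (In fact Q(∛609, ω) is the splitting field of x^3 - 609 over Q.)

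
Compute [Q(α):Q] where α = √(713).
[Q(α):Q] = 2

[Q(α):Q] equals the degree of the minimal polynomial of α. Here α^2 = 713 and x^2 - 713 is irreducible (d = 713 is squarefree, ≠ 1, hence not a square), so deg(m_α) = 2. Thus [Q(α):Q] = 2.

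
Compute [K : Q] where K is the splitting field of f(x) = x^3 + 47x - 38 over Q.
[K : Q] = 6

By the rational root test, any rational root of the monic integer polynomial f(x) = x^3 + 47x - 38 must be an integer dividing the constant term -38, i.e. one of ±{1, 2, 19, 38}. Evaluating: f(1) = 10, f(-1) = -86, f(2) = 64, f(-2) = -140, f(19) = 7714, f(-19) = -7790, f(38) = 56620, f(-38) = -56696; none is 0, so f has no rational root and is therefore irreducible over Q (a cubic with no linear factor over a field is irreducible). For an irreducible cubic, the Galois group is A_3 or S_3 according as the discriminant disc(f) = -4a^3 - 27b^2 = -4·(47)^3 - 27·(-38)^2 = -454280 is or is not a square in Q. Here disc(f) = -454280 is not a perfect square in Q, so the Galois group of f over Q is not contained in A_3 and must be all of S_3. The splitting field has degree |S_3| = 6 over Q, so [K : Q] = 6.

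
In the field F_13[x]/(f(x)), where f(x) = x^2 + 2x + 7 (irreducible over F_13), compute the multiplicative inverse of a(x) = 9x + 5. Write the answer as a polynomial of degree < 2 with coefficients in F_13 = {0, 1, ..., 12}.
a(x)^(-1) ≡ 7x (mod f(x))

Since f is irreducible over F_13, F_13[x]/(f) is a field and a(x) ≠ 0 has an inverse. Apply the extended Euclidean algorithm to f(x) and a(x) in F_13[x]: f(x) = (3x)·a(x) + (7). The last nonzero remainder is the constant 7 = gcd(f, a) in F_13. Back-substituting through the division chain expresses 7 = s(x)·a(x) + t(x)·f(x) with s(x) ≡ 10x (mod f), so (10x)·a(x) ≡ 7 (mod f). Multiplying by 7^(-1) ≡ 2 in F_13 gives a(x)^(-1) ≡ 2·(10x) ≡ 7x (mod f). Check: (9x + 5)·(7x) = 11x^2 + 9x ≡ 1 (mod x^2 + 2x + 7).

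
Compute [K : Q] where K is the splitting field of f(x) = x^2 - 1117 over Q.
[K : Q] = 2

f(x) = x^2 - 1117 factors as (x - √1117)(x + √1117). The splitting field is K = Q(√1117). Since 1117 is squarefree and > 1, it is not a perfect square, so x^2 - 1117 is irreducible over Q and [Q(√1117) : Q] = 2. Hence [K : Q] = 2.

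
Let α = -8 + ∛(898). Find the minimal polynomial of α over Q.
m_α(x) = x^3 + 24x^2 + 192x - 386

Set β = α + 8 = ∛(898), so β^3 = 898. Then (α + 8)^3 - 898 = 0, i.e. α is a root of g(x) = (x + 8)^3 - 898 = x^3 + 24x^2 + 192x - 386. Since g(x) = h(x + 8) where h(x) = x^3 - 898, and h is irreducible over Q (because 898 is not a perfect cube, so h has no rational root, and a monic cubic with no rational root is irreducible), g is also irreducible (irreducibility is preserved under the substitution x → x + 8). Hence m_α(x) = x^3 + 24x^2 + 192x - 386.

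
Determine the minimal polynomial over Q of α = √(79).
m_α(x) = x^2 - 79

α satisfies α^2 - 79 = 0, so x^2 - 79 annihilates α. Since d = 79 is squarefree and ≠ 1, it is not a perfect square in Q, so x^2 - 79 has no rational root and is therefore irreducible over Q (a degree-2 polynomial over a field is irreducible iff it has no root). Hence m_α(x) = x^2 - 79.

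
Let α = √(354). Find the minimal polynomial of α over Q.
m_α(x) = x^2 - 354

α satisfies α^2 - 354 = 0, so x^2 - 354 annihilates α. Since d = 354 is squarefree and ≠ 1, it is not a perfect square in Q, so x^2 - 354 has no rational root and is therefore irreducible over Q (a degree-2 polynomial over a field is irreducible iff it has no root). Hence m_α(x) = x^2 - 354.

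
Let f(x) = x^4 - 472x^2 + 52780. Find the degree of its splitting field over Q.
[K : Q] = 4

Solving the quadratic in x^2: x^2 = (472 ± √(472^2 - 4·52780))/2 = (472 ± √11664)/2 = (472 ± 108)/2, giving x^2 = 182 or x^2 = 290. So f(x) = (x^2 - 182)(x^2 - 290) and the roots of f are ±√182, ±√290. Hence the splitting field is K = Q(√182, √290). Since 182 and 290 are distinct squarefree integers > 1, their product 52780 is not a perfect square, so √290 ∉ Q(√182). By the tower law [K:Q] = [Q(√182,√290):Q(√182)] · [Q(√182):Q] = 2 · 2 = 4.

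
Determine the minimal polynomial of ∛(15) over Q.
m_α(x) = x^3 - 15

α satisfies α^3 = 15, so x^3 - 15 annihilates α. By the rational root test, a rational root p/q (in lowest terms) of x^3 - 15 would satisfy p^3 = 15 q^3, forcing q = 1 and p^3 = 15; but 15 is not a perfect cube, contradiction. A monic cubic over Q with no rational root is irreducible (any nontrivial factorization would include a linear factor). Hence x^3 - 15 is the minimal polynomial of α, and in particular [Q(α):Q] = 3.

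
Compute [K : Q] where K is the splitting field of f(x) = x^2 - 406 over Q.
[K : Q] = 2

f(x) = x^2 - 406 factors as (x - √406)(x + √406). The splitting field is K = Q(√406). Since 406 is squarefree and > 1, it is not a perfect square, so x^2 - 406 is irreducible over Q and [Q(√406) : Q] = 2. Hence [K : Q] = 2.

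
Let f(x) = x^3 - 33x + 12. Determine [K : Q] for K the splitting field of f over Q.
[K : Q] = 6

By the rational root test, any rational root of the monic integer polynomial f(x) = x^3 - 33x + 12 must be an integer dividing the constant term 12, i.e. one of ±{1, 2, 3, 4, 6, 12}. Evaluating: f(1) = -20, f(-1) = 44, f(2) = -46, f(-2) = 70, f(3) = -60, f(-3) = 84, f(4) = -56, f(-4) = 80, f(6) = 30, f(-6) = -6, f(12) = 1344, f(-12) = -1320; none is 0, so f has no rational root and is therefore irreducible over Q (a cubic with no linear factor over a field is irreducible). For an irreducible cubic, the Galois group is A_3 or S_3 according as the discriminant disc(f) = -4a^3 - 27b^2 = -4·(-33)^3 - 27·(12)^2 = 139860 is or is not a square in Q. Here disc(f) = 139860 is not a perfect square in Q, so the Galois group of f over Q is not contained in A_3 and must be all of S_3. The splitting field has degree |S_3| = 6 over Q, so [K : Q] = 6.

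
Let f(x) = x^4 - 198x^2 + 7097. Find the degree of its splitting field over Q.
[K : Q] = 4

Solving the quadratic in x^2: x^2 = (198 ± √(198^2 - 4·7097))/2 = (198 ± √10816)/2 = (198 ± 104)/2, giving x^2 = 151 or x^2 = 47. So f(x) = (x^2 - 151)(x^2 - 47) and the roots of f are ±√151, ±√47. Hence the splitting field is K = Q(√151, √47). Since 151 and 47 are distinct squarefree integers > 1, their product 7097 is not a perfect square, so √47 ∉ Q(√151). By the tower law [K:Q] = [Q(√151,√47):Q(√151)] · [Q(√151):Q] = 2 · 2 = 4.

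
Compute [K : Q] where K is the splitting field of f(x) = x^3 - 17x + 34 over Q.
[K : Q] = 6

By the rational root test, any rational root of the monic integer polynomial f(x) = x^3 - 17x + 34 must be an integer dividing the constant term 34, i.e. one of ±{1, 2, 17, 34}. Evaluating: f(1) = 18, f(-1) = 50, f(2) = 8, f(-2) = 60, f(17) = 4658, f(-17) = -4590, f(34) = 38760, f(-34) = -38692; none is 0, so f has no rational root and is therefore irreducible over Q (a cubic with no linear factor over a field is irreducible). For an irreducible cubic, the Galois group is A_3 or S_3 according as the discriminant disc(f) = -4a^3 - 27b^2 = -4·(-17)^3 - 27·(34)^2 = -11560 is or is not a square in Q. Here disc(f) = -11560 is not a perfect square in Q, so the Galois group of f over Q is not contained in A_3 and must be all of S_3. The splitting field has degree |S_3| = 6 over Q, so [K : Q] = 6.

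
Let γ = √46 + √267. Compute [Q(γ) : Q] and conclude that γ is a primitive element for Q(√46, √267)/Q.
[Q(γ) : Q] = 4 (equivalently, Q(γ) = Q(√46, √267))

Obviously Q(γ) ⊆ Q(√46, √267), and [Q(√46, √267):Q] = 4 (since 46, 267 are distinct squarefree integers > 1 with 12282 not a perfect square). To show equality we compute the minimal polynomial of γ. From γ = √46 + √267: γ^2 = 46 + 2√(12282) + 267 = 313 + 2√(12282), so γ^2 - 313 = 2√(12282); squaring, (γ^2 - 313)^2 = 4·12282, i.e. γ^4 - 626γ^2 + 97969 - 49128 = 0, i.e. γ^4 - 626γ^2 + 48841 = 0. So γ is a root of x^4 - 626x^2 + 48841. This polynomial is irreducible over Q: it has no rational root (each ±√46 ± √267 is irrational), and any factorization into two quadratics over Q would force √(12282) ∈ Q (pairing opposite roots) or √46, √267 ∈ Q (other pairings), all impossible. Hence [Q(γ):Q] = 4 = [Q(√46, √267):Q], so Q(γ) = Q(√46, √267).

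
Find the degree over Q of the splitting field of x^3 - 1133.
[K : Q] = 6

The roots of x^3 - 1133 are ∛1133, ω∛1133, ω^2∛1133 where ω = e^(2πi/3) is a primitive cube root of unity, so K = Q(∛1133, ω). Now [Q(∛1133):Q] = 3 (since 1133 is not a perfect cube, x^3 - 1133 is irreducible) and [Q(ω):Q] = 2. Both 2 and 3 divide [K:Q], and [K:Q] ≤ 3·2 = 6, so [K:Q] = 6. (Equivalently: Q(∛1133) ⊂ R but ω ∉ R, so [K : Q(∛1133)] = 2.)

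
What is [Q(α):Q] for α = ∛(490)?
[Q(α):Q] = 3

The minimal polynomial of α is x^3 - 490, irreducible over Q since 490 is not a perfect cube (so x^3 - 490 has no rational root). Hence [Q(α):Q] = deg(m_α) = 3.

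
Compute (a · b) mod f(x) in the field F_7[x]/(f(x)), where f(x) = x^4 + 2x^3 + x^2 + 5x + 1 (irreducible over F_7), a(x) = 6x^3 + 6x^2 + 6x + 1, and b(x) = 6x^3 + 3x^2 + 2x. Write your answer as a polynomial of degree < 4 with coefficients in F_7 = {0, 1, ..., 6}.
a · b ≡ x^3 + 3x^2 + 5x + 4 (mod f(x))

Multiply in F_7[x]: a(x)·b(x) = (6x^3 + 6x^2 + 6x + 1)·(6x^3 + 3x^2 + 2x) = x^6 + 5x^5 + 3x^4 + x^3 + x^2 + 2x. This has degree ≥ 4, so divide by f(x) over F_7: x^6 + 5x^5 + 3x^4 + x^3 + x^2 + 2x = (x^2 + 3x + 3)·(x^4 + 2x^3 + x^2 + 5x + 1) + (x^3 + 3x^2 + 5x + 4). Hence a·b ≡ x^3 + 3x^2 + 5x + 4 (mod f). (F_7[x]/(f) is a field with 7^4 = 2401 elements since f is irreducible of degree 4.)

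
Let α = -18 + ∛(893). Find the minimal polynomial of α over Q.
m_α(x) = x^3 + 54x^2 + 972x + 4939

Set β = α + 18 = ∛(893), so β^3 = 893. Then (α + 18)^3 - 893 = 0, i.e. α is a root of g(x) = (x + 18)^3 - 893 = x^3 + 54x^2 + 972x + 4939. Since g(x) = h(x + 18) where h(x) = x^3 - 893, and h is irreducible over Q (because 893 is not a perfect cube, so h has no rational root, and a monic cubic with no rational root is irreducible), g is also irreducible (irreducibility is preserved under the substitution x → x + 18). Hence m_α(x) = x^3 + 54x^2 + 972x + 4939.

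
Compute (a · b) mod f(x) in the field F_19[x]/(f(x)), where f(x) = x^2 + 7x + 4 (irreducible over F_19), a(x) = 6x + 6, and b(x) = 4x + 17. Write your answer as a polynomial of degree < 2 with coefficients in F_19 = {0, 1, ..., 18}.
a · b ≡ 15x + 6 (mod f(x))

Multiply in F_19[x]: a(x)·b(x) = (6x + 6)·(4x + 17) = 5x^2 + 12x + 7. This has degree ≥ 2, so divide by f(x) over F_19: 5x^2 + 12x + 7 = (5)·(x^2 + 7x + 4) + (15x + 6). Hence a·b ≡ 15x + 6 (mod f). (F_19[x]/(f) is a field with 19^2 = 361 elements since f is irreducible of degree 2.)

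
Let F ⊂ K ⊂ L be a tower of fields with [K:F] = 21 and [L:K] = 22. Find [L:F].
[L:F] = 462

The tower law says that for any tower of field extensions F ⊂ K ⊂ L with finite degrees, [L:F] = [L:K] · [K:F]. Here this gives [L:F] = 22 · 21 = 462.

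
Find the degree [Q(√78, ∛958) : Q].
[Q(√78, ∛958) : Q] = 6

Let L = Q(√78, ∛958). Since Q(√78) ⊂ L and [Q(√78):Q] = 2, the tower law gives 2 | [L:Q]. Likewise Q(∛958) ⊂ L with [Q(∛958):Q] = 3 (because 958 is not a perfect cube), so 3 | [L:Q]. As gcd(2,3) = 1, [L:Q] is divisible by 6. Conversely L is generated over Q by √78 and ∛958, so [L:Q] ≤ 2·3 = 6. Therefore [Q(√78, ∛958) : Q] = 6.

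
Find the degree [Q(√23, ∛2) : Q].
[Q(√23, ∛2) : Q] = 6

Let L = Q(√23, ∛2). Since Q(√23) ⊂ L and [Q(√23):Q] = 2, the tower law gives 2 | [L:Q]. Likewise Q(∛2) ⊂ L with [Q(∛2):Q] = 3 (because 2 is not a perfect cube), so 3 | [L:Q]. As gcd(2,3) = 1, [L:Q] is divisible by 6. Conversely L is generated over Q by √23 and ∛2, so [L:Q] ≤ 2·3 = 6. Therefore [Q(√23, ∛2) : Q] = 6.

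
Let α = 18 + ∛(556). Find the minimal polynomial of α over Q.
m_α(x) = x^3 - 54x^2 + 972x - 6388

Set β = α - 18 = ∛(556), so β^3 = 556. Then (α - 18)^3 - 556 = 0, i.e. α is a root of g(x) = (x - 18)^3 - 556 = x^3 - 54x^2 + 972x - 6388. Since g(x) = h(x - 18) where h(x) = x^3 - 556, and h is irreducible over Q (because 556 is not a perfect cube, so h has no rational root, and a monic cubic with no rational root is irreducible), g is also irreducible (irreducibility is preserved under the substitution x → x - 18). Hence m_α(x) = x^3 - 54x^2 + 972x - 6388.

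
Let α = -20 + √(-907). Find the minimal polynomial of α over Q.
m_α(x) = x^2 + 40x + 1307

From α + 20 = √(-907), squaring gives (α + 20)^2 = -907, i.e. α^2 + 40α + 400 = -907, so α^2 + 40α + 1307 = 0. The discriminant of x^2 + 40x + 1307 is (40)^2 - 4·(1307) = 1600 - 5228 = -3628, and 4·(-907) is not a perfect square in Q since -907 is squarefree and ≠ 1. Hence x^2 + 40x + 1307 is irreducible over Q and is the minimal polynomial of α.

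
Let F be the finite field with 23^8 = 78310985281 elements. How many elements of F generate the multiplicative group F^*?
There are φ(78310985280) = 18626150400 primitive elements

F_q^* is cyclic of order q - 1 = 78310985280. A cyclic group of order m has exactly φ(m) generators. Here m = 78310985280 = 2^6 · 3 · 5 · 11 · 53 · 139921, so the number of primitive elements is φ(78310985280) = 18626150400.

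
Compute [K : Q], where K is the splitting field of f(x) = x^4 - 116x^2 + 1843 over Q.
[K : Q] = 4

Solving the quadratic in x^2: x^2 = (116 ± √(116^2 - 4·1843))/2 = (116 ± √6084)/2 = (116 ± 78)/2, giving x^2 = 97 or x^2 = 19. So f(x) = (x^2 - 97)(x^2 - 19) and the roots of f are ±√97, ±√19. Hence the splitting field is K = Q(√97, √19). Since 97 and 19 are distinct squarefree integers > 1, their product 1843 is not a perfect square, so √19 ∉ Q(√97). By the tower law [K:Q] = [Q(√97,√19):Q(√97)] · [Q(√97):Q] = 2 · 2 = 4.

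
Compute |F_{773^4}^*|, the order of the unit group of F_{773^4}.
|F_{773^4}^*| = 357040905840

F_{773^4} has 773^4 = 357040905841 elements; its multiplicative group consists of all nonzero elements, so |F_{773^4}^*| = 357040905841 - 1 = 357040905840. (It is cyclic since any finite subgroup of the multiplicative group of a field is cyclic.)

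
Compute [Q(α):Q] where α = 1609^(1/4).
[Q(α):Q] = 4

α is a root of x^4 - 1609. By Eisenstein's criterion at the prime p = 1609 (which divides the constant term 1609 but p^2 = 2588881 does not, since 1609 is squarefree), x^4 - 1609 is irreducible over Q. Hence [Q(α):Q] = 4.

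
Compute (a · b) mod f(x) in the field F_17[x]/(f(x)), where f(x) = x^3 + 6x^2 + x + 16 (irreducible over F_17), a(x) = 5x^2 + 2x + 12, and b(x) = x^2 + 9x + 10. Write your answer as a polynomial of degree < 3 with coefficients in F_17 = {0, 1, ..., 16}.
a · b ≡ 7x^2 + 14x + 1 (mod f(x))

Multiply in F_17[x]: a(x)·b(x) = (5x^2 + 2x + 12)·(x^2 + 9x + 10) = 5x^4 + 13x^3 + 12x^2 + 9x + 1. This has degree ≥ 3, so divide by f(x) over F_17: 5x^4 + 13x^3 + 12x^2 + 9x + 1 = (5x)·(x^3 + 6x^2 + x + 16) + (7x^2 + 14x + 1). Hence a·b ≡ 7x^2 + 14x + 1 (mod f). (F_17[x]/(f) is a field with 17^3 = 4913 elements since f is irreducible of degree 3.)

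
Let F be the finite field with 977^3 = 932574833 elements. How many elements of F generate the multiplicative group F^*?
There are φ(932574832) = 393120000 primitive elements

F_q^* is cyclic of order q - 1 = 932574832. A cyclic group of order m has exactly φ(m) generators. Here m = 932574832 = 2^4 · 7 · 61 · 136501, so the number of primitive elements is φ(932574832) = 393120000.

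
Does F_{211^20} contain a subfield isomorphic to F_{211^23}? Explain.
No: F_{211^23} is not a subfield of F_{211^20}

F_{p^m} embeds in F_{p^n} iff m | n. Here 23 ∤ 20 (since 20 = 0·23 + 20 with remainder 20 ≠ 0), so F_{211^23} is not a subfield of F_{211^20}. Equivalently: if it were, the tower law would give 23 = [F_{211^23}:F_211] dividing [F_{211^20}:F_211] = 20, contradiction.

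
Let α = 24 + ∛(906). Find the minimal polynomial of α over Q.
m_α(x) = x^3 - 72x^2 + 1728x - 14730

Set β = α - 24 = ∛(906), so β^3 = 906. Then (α - 24)^3 - 906 = 0, i.e. α is a root of g(x) = (x - 24)^3 - 906 = x^3 - 72x^2 + 1728x - 14730. Since g(x) = h(x - 24) where h(x) = x^3 - 906, and h is irreducible over Q (because 906 is not a perfect cube, so h has no rational root, and a monic cubic with no rational root is irreducible), g is also irreducible (irreducibility is preserved under the substitution x → x - 24). Hence m_α(x) = x^3 - 72x^2 + 1728x - 14730.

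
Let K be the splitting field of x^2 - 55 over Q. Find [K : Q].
[K : Q] = 2

f(x) = x^2 - 55 factors as (x - √55)(x + √55). The splitting field is K = Q(√55). Since 55 is squarefree and > 1, it is not a perfect square, so x^2 - 55 is irreducible over Q and [Q(√55) : Q] = 2. Hence [K : Q] = 2.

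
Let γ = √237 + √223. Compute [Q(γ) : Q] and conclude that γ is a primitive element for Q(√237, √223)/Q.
[Q(γ) : Q] = 4 (equivalently, Q(γ) = Q(√237, √223))

Obviously Q(γ) ⊆ Q(√237, √223), and [Q(√237, √223):Q] = 4 (since 237, 223 are distinct squarefree integers > 1 with 52851 not a perfect square). To show equality we compute the minimal polynomial of γ. From γ = √237 + √223: γ^2 = 237 + 2√(52851) + 223 = 460 + 2√(52851), so γ^2 - 460 = 2√(52851); squaring, (γ^2 - 460)^2 = 4·52851, i.e. γ^4 - 920γ^2 + 211600 - 211404 = 0, i.e. γ^4 - 920γ^2 + 196 = 0. So γ is a root of x^4 - 920x^2 + 196. This polynomial is irreducible over Q: it has no rational root (each ±√237 ± √223 is irrational), and any factorization into two quadratics over Q would force √(52851) ∈ Q (pairing opposite roots) or √237, √223 ∈ Q (other pairings), all impossible. Hence [Q(γ):Q] = 4 = [Q(√237, √223):Q], so Q(γ) = Q(√237, √223).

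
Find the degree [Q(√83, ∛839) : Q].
[Q(√83, ∛839) : Q] = 6

Let L = Q(√83, ∛839). Since Q(√83) ⊂ L and [Q(√83):Q] = 2, the tower law gives 2 | [L:Q]. Likewise Q(∛839) ⊂ L with [Q(∛839):Q] = 3 (because 839 is not a perfect cube), so 3 | [L:Q]. As gcd(2,3) = 1, [L:Q] is divisible by 6. Conversely L is generated over Q by √83 and ∛839, so [L:Q] ≤ 2·3 = 6. Therefore [Q(√83, ∛839) : Q] = 6.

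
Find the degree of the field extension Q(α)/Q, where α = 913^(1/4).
[Q(α):Q] = 4

α is a root of x^4 - 913. By Eisenstein's criterion at the prime p = 11 (which divides the constant term 913 but p^2 = 121 does not, since 913 is squarefree), x^4 - 913 is irreducible over Q. Hence [Q(α):Q] = 4.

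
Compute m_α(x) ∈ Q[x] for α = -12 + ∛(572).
m_α(x) = x^3 + 36x^2 + 432x + 1156

Set β = α + 12 = ∛(572), so β^3 = 572. Then (α + 12)^3 - 572 = 0, i.e. α is a root of g(x) = (x + 12)^3 - 572 = x^3 + 36x^2 + 432x + 1156. Since g(x) = h(x + 12) where h(x) = x^3 - 572, and h is irreducible over Q (because 572 is not a perfect cube, so h has no rational root, and a monic cubic with no rational root is irreducible), g is also irreducible (irreducibility is preserved under the substitution x → x + 12). Hence m_α(x) = x^3 + 36x^2 + 432x + 1156.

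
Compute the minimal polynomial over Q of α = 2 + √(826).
m_α(x) = x^2 - 4x - 822

From α - 2 = √(826), squaring gives (α - 2)^2 = 826, i.e. α^2 - 4α + 4 = 826, so α^2 - 4α - 822 = 0. The discriminant of x^2 - 4x - 822 is (-4)^2 - 4·(-822) = 16 + 3288 = 3304, and 4·(826) is not a perfect square in Q since 826 is squarefree and ≠ 1. Hence x^2 - 4x - 822 is irreducible over Q and is the minimal polynomial of α.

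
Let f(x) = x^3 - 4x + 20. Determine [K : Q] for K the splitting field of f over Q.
[K : Q] = 6

By the rational root test, any rational root of the monic integer polynomial f(x) = x^3 - 4x + 20 must be an integer dividing the constant term 20, i.e. one of ±{1, 2, 4, 5, 10, 20}. Evaluating: f(1) = 17, f(-1) = 23, f(2) = 20, f(-2) = 20, f(4) = 68, f(-4) = -28, f(5) = 125, f(-5) = -85, f(10) = 980, f(-10) = -940, f(20) = 7940, f(-20) = -7900; none is 0, so f has no rational root and is therefore irreducible over Q (a cubic with no linear factor over a field is irreducible). For an irreducible cubic, the Galois group is A_3 or S_3 according as the discriminant disc(f) = -4a^3 - 27b^2 = -4·(-4)^3 - 27·(20)^2 = -10544 is or is not a square in Q. Here disc(f) = -10544 is not a perfect square in Q, so the Galois group of f over Q is not contained in A_3 and must be all of S_3. The splitting field has degree |S_3| = 6 over Q, so [K : Q] = 6.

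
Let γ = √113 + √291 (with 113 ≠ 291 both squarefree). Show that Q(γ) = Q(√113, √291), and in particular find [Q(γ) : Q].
[Q(γ) : Q] = 4 (equivalently, Q(γ) = Q(√113, √291))

Obviously Q(γ) ⊆ Q(√113, √291), and [Q(√113, √291):Q] = 4 (since 113, 291 are distinct squarefree integers > 1 with 32883 not a perfect square). To show equality we compute the minimal polynomial of γ. From γ = √113 + √291: γ^2 = 113 + 2√(32883) + 291 = 404 + 2√(32883), so γ^2 - 404 = 2√(32883); squaring, (γ^2 - 404)^2 = 4·32883, i.e. γ^4 - 808γ^2 + 163216 - 131532 = 0, i.e. γ^4 - 808γ^2 + 31684 = 0. So γ is a root of x^4 - 808x^2 + 31684. This polynomial is irreducible over Q: it has no rational root (each ±√113 ± √291 is irrational), and any factorization into two quadratics over Q would force √(32883) ∈ Q (pairing opposite roots) or √113, √291 ∈ Q (other pairings), all impossible. Hence [Q(γ):Q] = 4 = [Q(√113, √291):Q], so Q(γ) = Q(√113, √291).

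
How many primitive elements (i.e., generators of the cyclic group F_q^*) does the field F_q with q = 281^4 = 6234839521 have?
There are φ(6234839520) = 1287069696 primitive elements

F_q^* is cyclic of order q - 1 = 6234839520. A cyclic group of order m has exactly φ(m) generators. Here m = 6234839520 = 2^5 · 3 · 5 · 7 · 13 · 47 · 3037, so the number of primitive elements is φ(6234839520) = 1287069696.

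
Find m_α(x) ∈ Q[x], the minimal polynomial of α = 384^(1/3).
m_α(x) = x^3 - 384

α satisfies α^3 = 384, so x^3 - 384 annihilates α. By the rational root test, a rational root p/q (in lowest terms) of x^3 - 384 would satisfy p^3 = 384 q^3, forcing q = 1 and p^3 = 384; but 384 is not a perfect cube, contradiction. A monic cubic over Q with no rational root is irreducible (any nontrivial factorization would include a linear factor). Hence x^3 - 384 is the minimal polynomial of α, and in particular [Q(α):Q] = 3.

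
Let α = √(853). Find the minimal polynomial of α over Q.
m_α(x) = x^2 - 853

α satisfies α^2 - 853 = 0, so x^2 - 853 annihilates α. Since d = 853 is squarefree and ≠ 1, it is not a perfect square in Q, so x^2 - 853 has no rational root and is therefore irreducible over Q (a degree-2 polynomial over a field is irreducible iff it has no root). Hence m_α(x) = x^2 - 853.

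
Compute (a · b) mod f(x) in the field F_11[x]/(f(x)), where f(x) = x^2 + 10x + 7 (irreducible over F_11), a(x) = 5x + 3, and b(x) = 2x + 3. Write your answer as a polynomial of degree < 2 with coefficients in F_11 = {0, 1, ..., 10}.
a · b ≡ 9x + 5 (mod f(x))

Multiply in F_11[x]: a(x)·b(x) = (5x + 3)·(2x + 3) = 10x^2 + 10x + 9. This has degree ≥ 2, so divide by f(x) over F_11: 10x^2 + 10x + 9 = (10)·(x^2 + 10x + 7) + (9x + 5). Hence a·b ≡ 9x + 5 (mod f). (F_11[x]/(f) is a field with 11^2 = 121 elements since f is irreducible of degree 2.)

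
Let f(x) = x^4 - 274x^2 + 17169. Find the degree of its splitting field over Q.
[K : Q] = 4

Solving the quadratic in x^2: x^2 = (274 ± √(274^2 - 4·17169))/2 = (274 ± √6400)/2 = (274 ± 80)/2, giving x^2 = 97 or x^2 = 177. So f(x) = (x^2 - 97)(x^2 - 177) and the roots of f are ±√97, ±√177. Hence the splitting field is K = Q(√97, √177). Since 97 and 177 are distinct squarefree integers > 1, their product 17169 is not a perfect square, so √177 ∉ Q(√97). By the tower law [K:Q] = [Q(√97,√177):Q(√97)] · [Q(√97):Q] = 2 · 2 = 4.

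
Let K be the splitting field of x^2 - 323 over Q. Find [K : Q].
[K : Q] = 2

f(x) = x^2 - 323 factors as (x - √323)(x + √323). The splitting field is K = Q(√323). Since 323 is squarefree and > 1, it is not a perfect square, so x^2 - 323 is irreducible over Q and [Q(√323) : Q] = 2. Hence [K : Q] = 2.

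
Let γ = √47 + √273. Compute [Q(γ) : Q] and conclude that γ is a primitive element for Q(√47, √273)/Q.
[Q(γ) : Q] = 4 (equivalently, Q(γ) = Q(√47, √273))

Obviously Q(γ) ⊆ Q(√47, √273), and [Q(√47, √273):Q] = 4 (since 47, 273 are distinct squarefree integers > 1 with 12831 not a perfect square). To show equality we compute the minimal polynomial of γ. From γ = √47 + √273: γ^2 = 47 + 2√(12831) + 273 = 320 + 2√(12831), so γ^2 - 320 = 2√(12831); squaring, (γ^2 - 320)^2 = 4·12831, i.e. γ^4 - 640γ^2 + 102400 - 51324 = 0, i.e. γ^4 - 640γ^2 + 51076 = 0. So γ is a root of x^4 - 640x^2 + 51076. This polynomial is irreducible over Q: it has no rational root (each ±√47 ± √273 is irrational), and any factorization into two quadratics over Q would force √(12831) ∈ Q (pairing opposite roots) or √47, √273 ∈ Q (other pairings), all impossible. Hence [Q(γ):Q] = 4 = [Q(√47, √273):Q], so Q(γ) = Q(√47, √273).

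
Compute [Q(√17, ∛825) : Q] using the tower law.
[Q(√17, ∛825) : Q] = 6

Let L = Q(√17, ∛825). Since Q(√17) ⊂ L and [Q(√17):Q] = 2, the tower law gives 2 | [L:Q]. Likewise Q(∛825) ⊂ L with [Q(∛825):Q] = 3 (because 825 is not a perfect cube), so 3 | [L:Q]. As gcd(2,3) = 1, [L:Q] is divisible by 6. Conversely L is generated over Q by √17 and ∛825, so [L:Q] ≤ 2·3 = 6. Therefore [Q(√17, ∛825) : Q] = 6.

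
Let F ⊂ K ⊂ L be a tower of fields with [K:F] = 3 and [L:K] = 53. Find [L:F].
[L:F] = 159

The tower law says that for any tower of field extensions F ⊂ K ⊂ L with finite degrees, [L:F] = [L:K] · [K:F]. Here this gives [L:F] = 53 · 3 = 159.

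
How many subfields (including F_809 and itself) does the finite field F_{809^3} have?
F_{809^3} has 2 subfields

The subfields of F_{p^n} are exactly the fields F_{p^d} for d | n (each is the fixed field of the unique index-d subgroup of Gal(F_{p^n}/F_p) ≅ Z/nZ). The divisors of n = 3 are {1, 3}, giving 2 subfields: F_{809^1}, F_{809^3}.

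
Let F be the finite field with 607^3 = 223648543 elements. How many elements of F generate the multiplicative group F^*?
There are φ(223648542) = 68126400 primitive elements

F_q^* is cyclic of order q - 1 = 223648542. A cyclic group of order m has exactly φ(m) generators. Here m = 223648542 = 2 · 3^2 · 13 · 101 · 9463, so the number of primitive elements is φ(223648542) = 68126400.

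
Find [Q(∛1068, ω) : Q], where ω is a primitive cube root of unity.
[Q(∛1068, ω) : Q] = 6

[Q(∛1068):Q] = 3 (min poly x^3 - 1068, irreducible since 1068 is not a perfect cube). [Q(ω):Q] = 2 (min poly x^2 + x + 1). Since Q(∛1068) ⊂ R and ω ∉ R, we have ω ∉ Q(∛1068), so x^2 + x + 1 remains irreducible over Q(∛1068) and [Q(∛1068, ω) : Q(∛1068)] = 2. By the tower law, [Q(∛1068, ω) : Q] = 3 · 2 = 6. (In fact Q(∛1068, ω) is the splitting field of x^3 - 1068 over Q.)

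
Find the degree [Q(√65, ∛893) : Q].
[Q(√65, ∛893) : Q] = 6

Let L = Q(√65, ∛893). Since Q(√65) ⊂ L and [Q(√65):Q] = 2, the tower law gives 2 | [L:Q]. Likewise Q(∛893) ⊂ L with [Q(∛893):Q] = 3 (because 893 is not a perfect cube), so 3 | [L:Q]. As gcd(2,3) = 1, [L:Q] is divisible by 6. Conversely L is generated over Q by √65 and ∛893, so [L:Q] ≤ 2·3 = 6. Therefore [Q(√65, ∛893) : Q] = 6.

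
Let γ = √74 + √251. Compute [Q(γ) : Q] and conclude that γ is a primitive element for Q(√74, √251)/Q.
[Q(γ) : Q] = 4 (equivalently, Q(γ) = Q(√74, √251))

Obviously Q(γ) ⊆ Q(√74, √251), and [Q(√74, √251):Q] = 4 (since 74, 251 are distinct squarefree integers > 1 with 18574 not a perfect square). To show equality we compute the minimal polynomial of γ. From γ = √74 + √251: γ^2 = 74 + 2√(18574) + 251 = 325 + 2√(18574), so γ^2 - 325 = 2√(18574); squaring, (γ^2 - 325)^2 = 4·18574, i.e. γ^4 - 650γ^2 + 105625 - 74296 = 0, i.e. γ^4 - 650γ^2 + 31329 = 0. So γ is a root of x^4 - 650x^2 + 31329. This polynomial is irreducible over Q: it has no rational root (each ±√74 ± √251 is irrational), and any factorization into two quadratics over Q would force √(18574) ∈ Q (pairing opposite roots) or √74, √251 ∈ Q (other pairings), all impossible. Hence [Q(γ):Q] = 4 = [Q(√74, √251):Q], so Q(γ) = Q(√74, √251).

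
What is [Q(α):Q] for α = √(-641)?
[Q(α):Q] = 2

[Q(α):Q] equals the degree of the minimal polynomial of α. Here α^2 = -641 and x^2 + 641 is irreducible (d = -641 is squarefree, ≠ 1, hence not a square), so deg(m_α) = 2. Thus [Q(α):Q] = 2.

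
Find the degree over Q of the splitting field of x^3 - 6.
[K : Q] = 6

The roots of x^3 - 6 are ∛6, ω∛6, ω^2∛6 where ω = e^(2πi/3) is a primitive cube root of unity, so K = Q(∛6, ω). Now [Q(∛6):Q] = 3 (since 6 is not a perfect cube, x^3 - 6 is irreducible) and [Q(ω):Q] = 2. Both 2 and 3 divide [K:Q], and [K:Q] ≤ 3·2 = 6, so [K:Q] = 6. (Equivalently: Q(∛6) ⊂ R but ω ∉ R, so [K : Q(∛6)] = 2.)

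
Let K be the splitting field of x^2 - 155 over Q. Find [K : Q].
[K : Q] = 2

f(x) = x^2 - 155 factors as (x - √155)(x + √155). The splitting field is K = Q(√155). Since 155 is squarefree and > 1, it is not a perfect square, so x^2 - 155 is irreducible over Q and [Q(√155) : Q] = 2. Hence [K : Q] = 2.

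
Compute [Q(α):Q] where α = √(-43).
[Q(α):Q] = 2

[Q(α):Q] equals the degree of the minimal polynomial of α. Here α^2 = -43 and x^2 + 43 is irreducible (d = -43 is squarefree, ≠ 1, hence not a square), so deg(m_α) = 2. Thus [Q(α):Q] = 2.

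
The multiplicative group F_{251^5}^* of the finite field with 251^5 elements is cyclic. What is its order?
|F_{251^5}^*| = 996250626250

F_{251^5} has 251^5 = 996250626251 elements; its multiplicative group consists of all nonzero elements, so |F_{251^5}^*| = 996250626251 - 1 = 996250626250. (It is cyclic since any finite subgroup of the multiplicative group of a field is cyclic.)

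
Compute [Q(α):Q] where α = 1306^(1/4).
[Q(α):Q] = 4

α is a root of x^4 - 1306. By Eisenstein's criterion at the prime p = 2 (which divides the constant term 1306 but p^2 = 4 does not, since 1306 is squarefree), x^4 - 1306 is irreducible over Q. Hence [Q(α):Q] = 4.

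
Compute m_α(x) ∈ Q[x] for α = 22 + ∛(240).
m_α(x) = x^3 - 66x^2 + 1452x - 10888

Set β = α - 22 = ∛(240), so β^3 = 240. Then (α - 22)^3 - 240 = 0, i.e. α is a root of g(x) = (x - 22)^3 - 240 = x^3 - 66x^2 + 1452x - 10888. Since g(x) = h(x - 22) where h(x) = x^3 - 240, and h is irreducible over Q (because 240 is not a perfect cube, so h has no rational root, and a monic cubic with no rational root is irreducible), g is also irreducible (irreducibility is preserved under the substitution x → x - 22). Hence m_α(x) = x^3 - 66x^2 + 1452x - 10888.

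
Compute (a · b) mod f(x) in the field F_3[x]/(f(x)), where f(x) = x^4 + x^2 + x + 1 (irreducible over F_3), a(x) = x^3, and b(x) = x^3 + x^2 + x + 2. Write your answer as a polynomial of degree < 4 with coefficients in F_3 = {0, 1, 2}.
a · b ≡ x^2 + 2x (mod f(x))

Multiply in F_3[x]: a(x)·b(x) = (x^3)·(x^3 + x^2 + x + 2) = x^6 + x^5 + x^4 + 2x^3. This has degree ≥ 4, so divide by f(x) over F_3: x^6 + x^5 + x^4 + 2x^3 = (x^2 + x)·(x^4 + x^2 + x + 1) + (x^2 + 2x). Hence a·b ≡ x^2 + 2x (mod f). (F_3[x]/(f) is a field with 3^4 = 81 elements since f is irreducible of degree 4.)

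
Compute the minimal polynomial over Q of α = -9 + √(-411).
m_α(x) = x^2 + 18x + 492

From α + 9 = √(-411), squaring gives (α + 9)^2 = -411, i.e. α^2 + 18α + 81 = -411, so α^2 + 18α + 492 = 0. The discriminant of x^2 + 18x + 492 is (18)^2 - 4·(492) = 324 - 1968 = -1644, and 4·(-411) is not a perfect square in Q since -411 is squarefree and ≠ 1. Hence x^2 + 18x + 492 is irreducible over Q and is the minimal polynomial of α.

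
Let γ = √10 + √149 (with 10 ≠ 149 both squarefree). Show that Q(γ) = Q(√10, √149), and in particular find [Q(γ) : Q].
[Q(γ) : Q] = 4 (equivalently, Q(γ) = Q(√10, √149))

Obviously Q(γ) ⊆ Q(√10, √149), and [Q(√10, √149):Q] = 4 (since 10, 149 are distinct squarefree integers > 1 with 1490 not a perfect square). To show equality we compute the minimal polynomial of γ. From γ = √10 + √149: γ^2 = 10 + 2√(1490) + 149 = 159 + 2√(1490), so γ^2 - 159 = 2√(1490); squaring, (γ^2 - 159)^2 = 4·1490, i.e. γ^4 - 318γ^2 + 25281 - 5960 = 0, i.e. γ^4 - 318γ^2 + 19321 = 0. So γ is a root of x^4 - 318x^2 + 19321. This polynomial is irreducible over Q: it has no rational root (each ±√10 ± √149 is irrational), and any factorization into two quadratics over Q would force √(1490) ∈ Q (pairing opposite roots) or √10, √149 ∈ Q (other pairings), all impossible. Hence [Q(γ):Q] = 4 = [Q(√10, √149):Q], so Q(γ) = Q(√10, √149).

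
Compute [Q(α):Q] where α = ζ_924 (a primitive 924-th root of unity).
[Q(α):Q] = 240

The minimal polynomial of ζ_924 over Q is the 924-th cyclotomic polynomial Φ_924(x), which is irreducible over Q and has degree φ(924) = 240. Hence [Q(α):Q] = φ(924) = 240.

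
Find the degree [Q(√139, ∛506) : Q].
[Q(√139, ∛506) : Q] = 6

Let L = Q(√139, ∛506). Since Q(√139) ⊂ L and [Q(√139):Q] = 2, the tower law gives 2 | [L:Q]. Likewise Q(∛506) ⊂ L with [Q(∛506):Q] = 3 (because 506 is not a perfect cube), so 3 | [L:Q]. As gcd(2,3) = 1, [L:Q] is divisible by 6. Conversely L is generated over Q by √139 and ∛506, so [L:Q] ≤ 2·3 = 6. Therefore [Q(√139, ∛506) : Q] = 6.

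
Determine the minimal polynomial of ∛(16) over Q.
m_α(x) = x^3 - 16

α satisfies α^3 = 16, so x^3 - 16 annihilates α. By the rational root test, a rational root p/q (in lowest terms) of x^3 - 16 would satisfy p^3 = 16 q^3, forcing q = 1 and p^3 = 16; but 16 is not a perfect cube, contradiction. A monic cubic over Q with no rational root is irreducible (any nontrivial factorization would include a linear factor). Hence x^3 - 16 is the minimal polynomial of α, and in particular [Q(α):Q] = 3.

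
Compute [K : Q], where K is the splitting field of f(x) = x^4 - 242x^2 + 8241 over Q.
[K : Q] = 4

Solving the quadratic in x^2: x^2 = (242 ± √(242^2 - 4·8241))/2 = (242 ± √25600)/2 = (242 ± 160)/2, giving x^2 = 201 or x^2 = 41. So f(x) = (x^2 - 201)(x^2 - 41) and the roots of f are ±√201, ±√41. Hence the splitting field is K = Q(√201, √41). Since 201 and 41 are distinct squarefree integers > 1, their product 8241 is not a perfect square, so √41 ∉ Q(√201). By the tower law [K:Q] = [Q(√201,√41):Q(√201)] · [Q(√201):Q] = 2 · 2 = 4.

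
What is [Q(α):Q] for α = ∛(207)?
[Q(α):Q] = 3

The minimal polynomial of α is x^3 - 207, irreducible over Q since 207 is not a perfect cube (so x^3 - 207 has no rational root). Hence [Q(α):Q] = deg(m_α) = 3.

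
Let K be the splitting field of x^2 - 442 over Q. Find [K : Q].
[K : Q] = 2

f(x) = x^2 - 442 factors as (x - √442)(x + √442). The splitting field is K = Q(√442). Since 442 is squarefree and > 1, it is not a perfect square, so x^2 - 442 is irreducible over Q and [Q(√442) : Q] = 2. Hence [K : Q] = 2.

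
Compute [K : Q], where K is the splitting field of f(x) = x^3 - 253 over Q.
[K : Q] = 6

The roots of x^3 - 253 are ∛253, ω∛253, ω^2∛253 where ω = e^(2πi/3) is a primitive cube root of unity, so K = Q(∛253, ω). Now [Q(∛253):Q] = 3 (since 253 is not a perfect cube, x^3 - 253 is irreducible) and [Q(ω):Q] = 2. Both 2 and 3 divide [K:Q], and [K:Q] ≤ 3·2 = 6, so [K:Q] = 6. (Equivalently: Q(∛253) ⊂ R but ω ∉ R, so [K : Q(∛253)] = 2.)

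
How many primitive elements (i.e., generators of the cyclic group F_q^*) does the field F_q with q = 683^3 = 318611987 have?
There are φ(318611986) = 120128400 primitive elements

F_q^* is cyclic of order q - 1 = 318611986. A cyclic group of order m has exactly φ(m) generators. Here m = 318611986 = 2 · 7 · 11 · 31 · 66739, so the number of primitive elements is φ(318611986) = 120128400.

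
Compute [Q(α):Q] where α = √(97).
[Q(α):Q] = 2

[Q(α):Q] equals the degree of the minimal polynomial of α. Here α^2 = 97 and x^2 - 97 is irreducible (d = 97 is squarefree, ≠ 1, hence not a square), so deg(m_α) = 2. Thus [Q(α):Q] = 2.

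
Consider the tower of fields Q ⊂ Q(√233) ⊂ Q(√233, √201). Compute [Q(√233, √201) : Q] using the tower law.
[Q(√233, √201) : Q] = 4

[Q(√233):Q] = 2 (min poly x^2 - 233, irreducible since 233 is squarefree > 1). For the top step, suppose √201 ∈ Q(√233), say √201 = c + d√233 with c, d ∈ Q. Squaring: 201 = c^2 + 233d^2 + 2cd√233. Since √233 ∉ Q this forces 2cd = 0. If d = 0 then √201 = c ∈ Q, contradicting 201 squarefree > 1. If c = 0 then 201 = 233d^2, so 233·201 = (233d)^2 is a perfect square in Q — but 233·201 = 46833 is not a perfect square (since 233 and 201 are distinct squarefree integers). Contradiction. Hence √201 ∉ Q(√233), so x^2 - 201 stays irreducible over Q(√233) and [Q(√233, √201) : Q(√233)] = 2. By the tower law, [Q(√233, √201) : Q] = 2 · 2 = 4.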